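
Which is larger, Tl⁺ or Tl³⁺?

Tl⁺

Both ions have Z = 81 protons, but Tl³⁺ has lost more electrons, so its remaining electrons feel a larger effective nuclear charge per electron and are pulled in more tightly.
Higher positive charge → smaller ion, so Tl⁺ > Tl³⁺.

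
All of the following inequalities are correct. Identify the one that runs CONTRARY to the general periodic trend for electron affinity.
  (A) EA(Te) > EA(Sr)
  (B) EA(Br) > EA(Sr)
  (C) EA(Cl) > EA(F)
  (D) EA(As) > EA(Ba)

(C)

The general trend: electron affinity increases across a period and decreases down a group.
(A) Te (period 5, group 16) vs Sr (period 5, group 2): the stated order agrees with the simple trend.
(B) Br (period 4, group 17) vs Sr (period 5, group 2): the stated order agrees with the simple trend.
(C) Cl (period 3, group 17) vs F (period 2, group 17): the stated order contradicts the simple trend.
(D) As (period 4, group 15) vs Ba (period 6, group 2): the stated order agrees with the simple trend.
The exception is (C): F's small 2p subshell makes the incoming electron feel strong e⁻–e⁻ repulsion, so Cl actually releases more energy on gaining an electron.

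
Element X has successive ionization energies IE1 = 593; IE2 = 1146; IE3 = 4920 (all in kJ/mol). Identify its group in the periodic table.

Group 2

Look for the largest jump between consecutive ionization energies: IE3/IE2 ≈ 4.3, far larger than any earlier ratio.
That jump marks the point where a core electron is being removed. So the atom has 2 valence electrons.
A main-group element with 2 valence electrons is in group 2.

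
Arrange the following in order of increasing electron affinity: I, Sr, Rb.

Sr < Rb < I

Rb is in period 5, group 1; Sr is in period 5, group 2; I is in period 5, group 17.
Electron affinity generally becomes more exothermic across a period toward the halogens and less exothermic down a group.
All lie in period 5; the across-period trend (electron affinity increases left to right) applies, with the exception below.
Note the exception: Rb has a higher electron affinity than Sr, contrary to the simple trend — adding an electron to Sr (ns²) has to open a new, higher-energy np subshell, which is unfavourable.
For reference (kJ/mol): Rb 47, Sr 5, I 295.
So from lowest to highest: Sr < Rb < I.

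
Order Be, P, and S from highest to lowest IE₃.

Be, S, P

The third ionization energy removes an electron from the +2 ion. For each element: Be²⁺ is the bare [He] core; P²⁺ still has 3 valence electrons; S²⁺ still has 4 valence electrons.
Core electrons are held far more tightly than valence electrons, so Be tops the IE_3 order.
Valence configurations: P²⁺ [Ne]3s²3p¹, S²⁺ [Ne]3s²3p².
Approximate IE_3 values (kJ/mol): Be 14849, P 2914, S 3357.
Hence IE_3: P < S < Be.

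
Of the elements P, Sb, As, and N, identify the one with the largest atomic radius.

Sb

N is in period 2, group 15; P is in period 3, group 15; As is in period 4, group 15; Sb is in period 5, group 15.
Moving right in a period, electrons are added to the same shell under a stronger nuclear pull, so atoms get smaller; moving down, a new shell is opened and atoms get larger.
All are in group 15, so atomic radius increases down the group.
The largest atomic radius among these belongs to Sb.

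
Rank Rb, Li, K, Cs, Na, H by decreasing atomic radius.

H is in period 1, group 1; Li is in period 2, group 1; Na is in period 3, group 1; K is in period 4, group 1; Rb is in period 5, group 1; Cs is in period 6, group 1.
Atomic radius shrinks across a period as nuclear charge pulls the same shell inward, and grows down a group as new shells are added.
All are in group 1, so atomic radius increases down the group.
So from largest to smallest: Cs > Rb > K > Na > Li > H.

Cs > Rb > K > Na > Li > H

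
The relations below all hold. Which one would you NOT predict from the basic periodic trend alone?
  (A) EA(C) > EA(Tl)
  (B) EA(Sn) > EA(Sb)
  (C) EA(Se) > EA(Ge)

(B)

The general trend: electron affinity increases across a period and decreases down a group.
(A) C (period 2, group 14) vs Tl (period 6, group 13): the stated order agrees with the simple trend.
(B) Sn (period 5, group 14) vs Sb (period 5, group 15): the stated order contradicts the simple trend.
(C) Se (period 4, group 16) vs Ge (period 4, group 14): the stated order agrees with the simple trend.
The exception is (B): adding an electron to Sb's half-filled 5p³ is unfavourable, so Sn has the more exothermic EA.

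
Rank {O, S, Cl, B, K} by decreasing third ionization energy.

IE_3 is the cost of taking one more electron from the +2 cation: O²⁺ still has 4 valence electrons; S²⁺ still has 4 valence electrons; Cl²⁺ still has 5 valence electrons; B²⁺ still has 1 valence electron; K²⁺ is already 1 electron into the core.
Usually core removal costs more than valence removal, but here the competition is close: a tightly held n=2 valence electron can cost more to remove than an n=3 core electron, so the actual values have to decide it.
Valence configurations: O²⁺ [He]2s²2p², S²⁺ [Ne]3s²3p², Cl²⁺ [Ne]3s²3p³, B²⁺ [He]2s¹.
Approximate IE_3 values (kJ/mol): O 5300, S 3357, Cl 3822, B 3660, K 4420.
Hence IE_3: S < B < Cl < K < O.

O, K, Cl, B, S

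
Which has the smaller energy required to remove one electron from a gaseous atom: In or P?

IE₁ increases left→right with effective nuclear charge and decreases top→bottom as the valence shell moves farther out.
Here both period and group differ, so the two effects have to be weighed against each other.
P > In: both effects reinforce here, so P is clearly the higher of the two.
For reference (kJ/mol): P 1012, In 558.
So In has the smaller energy required to remove one electron from a gaseous atom (In < P).

In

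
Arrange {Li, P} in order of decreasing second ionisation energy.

Li, P

The second ionization energy removes an electron from the +1 ion. For each element: Li⁺ is the bare [He] core; P⁺ still has 4 valence electrons.
Breaking into a closed-shell core is much more expensive than removing a leftover valence electron — Li has the largest IE_2 here.
Tabulated IE_2 (kJ/mol): Li 7298, P 1907.
So the second ionization energies run P < Li.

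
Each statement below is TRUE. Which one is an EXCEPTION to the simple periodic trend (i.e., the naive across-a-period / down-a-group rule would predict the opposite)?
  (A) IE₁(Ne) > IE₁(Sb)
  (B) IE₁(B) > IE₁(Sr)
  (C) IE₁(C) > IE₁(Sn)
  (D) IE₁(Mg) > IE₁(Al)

The general trend: first ionisation energy increases across a period and decreases down a group.
(A) Ne (period 2, group 18) vs Sb (period 5, group 15): the stated order agrees with the simple trend.
(B) B (period 2, group 13) vs Sr (period 5, group 2): the stated order agrees with the simple trend.
(C) C (period 2, group 14) vs Sn (period 5, group 14): the stated order agrees with the simple trend.
(D) Mg (period 3, group 2) vs Al (period 3, group 13): the stated order contradicts the simple trend.
The exception is (D): Al's single 3p electron is easier to remove than one from Mg's filled 3s².

(D)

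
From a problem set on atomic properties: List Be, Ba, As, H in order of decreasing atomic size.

Ba > As > Be > H

H is in period 1, group 1; Be is in period 2, group 2; As is in period 4, group 15; Ba is in period 6, group 2.
Moving right in a period, electrons are added to the same shell under a stronger nuclear pull, so atoms get smaller; moving down, a new shell is opened and atoms get larger.
These span different periods and groups, so the two trends combine.
Be > H: period and group pull opposite ways; the down-group shift dominates (102 vs 32 pm).
As > Be: period and group pull opposite ways; the down-group shift dominates (121 vs 102 pm).
Ba > As: both effects reinforce here, so Ba is clearly the larger of the two.
For reference (pm): H 32, Be 102, As 121, Ba 196.
So from largest to smallest: Ba > As > Be > H.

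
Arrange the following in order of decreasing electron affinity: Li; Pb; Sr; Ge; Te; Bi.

Adding an electron releases more energy for atoms nearer the top right (short of the noble gases).
Here both period and group differ, so the two effects have to be weighed against each other.
Pb > Sr: the two effects oppose for this pair; the across-period effect wins (35 vs 5 kJ/mol).
Li > Pb: period and group pull opposite ways; the down-group shift dominates (60 vs 35 kJ/mol).
Bi > Li: the two effects oppose for this pair; the across-period effect wins (91 vs 60 kJ/mol).
Ge > Bi: the two effects oppose for this pair; the down-group effect wins (119 vs 91 kJ/mol).
Te > Ge: the two effects oppose for this pair; the across-period effect wins (190 vs 119 kJ/mol).
Tabulated electron affinity (kJ/mol): Li 60, Ge 119, Sr 5, Te 190, Pb 35, Bi 91.
So from highest to lowest: Te > Ge > Bi > Li > Pb > Sr.

Te > Ge > Bi > Li > Pb > Sr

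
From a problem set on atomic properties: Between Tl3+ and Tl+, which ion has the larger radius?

Tl+

Both ions have Z = 81 protons, but Tl3+ has lost more electrons, so its remaining electrons feel a larger effective nuclear charge per electron and are pulled in more tightly.
Higher positive charge → smaller ion, so Tl+ > Tl3+.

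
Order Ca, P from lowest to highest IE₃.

P < Ca

IE_3 is the cost of taking one more electron from the +2 cation: Ca²⁺ is the bare [Ar] core; P²⁺ still has 3 valence electrons.
Breaking into a closed-shell core is much more expensive than removing a leftover valence electron — Ca has the largest IE_3 here.
The numbers (kJ/mol): Ca 4912, P 2914.
Overall IE_3 order: P < Ca.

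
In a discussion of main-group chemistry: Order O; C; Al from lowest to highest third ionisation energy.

After 2 electrons have been removed, what remains? O²⁺ still has 4 valence electrons; C²⁺ still has 2 valence electrons; Al²⁺ still has 1 valence electron.
All are still removing valence electrons, so compare the +2 ions as you would atoms: IE_3 generally rises across a period (higher Z_eff) and falls down a group (larger shell), subject to the usual subshell exceptions.
Valence configurations: O²⁺ [He]2s²2p², C²⁺ [He]2s², Al²⁺ [Ne]3s¹.
Approximate IE_3 values (kJ/mol): O 5300, C 4620, Al 2745.
So the third ionization energies run Al < C < O.

Al < C < O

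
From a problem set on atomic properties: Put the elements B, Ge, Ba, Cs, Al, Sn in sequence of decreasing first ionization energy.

B is in period 2, group 13; Al is in period 3, group 13; Ge is in period 4, group 14; Sn is in period 5, group 14; Cs is in period 6, group 1; Ba is in period 6, group 2.
IE₁ increases left→right with effective nuclear charge and decreases top→bottom as the valence shell moves farther out.
Neither a single period nor a single group — weigh both effects.
Ba > Cs: both are in period 6; the period trend gives Ba the larger value.
Al > Ba: relative to Ba, both the across-period and down-group shifts push Al's first ionization energy up.
Sn > Al: the two effects oppose for this pair; the across-period effect wins (709 vs 578 kJ/mol).
Ge > Sn: Ge sits above Sn in group 14, so the down-group effect alone puts Ge higher.
B > Ge: period and group pull opposite ways; the down-group shift dominates (801 vs 762 kJ/mol).
Tabulated first ionization energy (kJ/mol): B 801, Al 578, Ge 762, Sn 709, Cs 376, Ba 503.
So from highest to lowest: B > Ge > Sn > Al > Ba > Cs.

B > Ge > Sn > Al > Ba > Cs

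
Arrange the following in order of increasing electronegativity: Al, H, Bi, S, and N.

Al < Bi < H < S < N

H is in period 1, group 1; N is in period 2, group 15; Al is in period 3, group 13; S is in period 3, group 16; Bi is in period 6, group 15.
EN rises left→right (higher Z_eff, smaller atoms) and falls top→bottom (larger, more shielded atoms).
Here both period and group differ, so the two effects have to be weighed against each other.
Bi > Al: period and group pull opposite ways; the across-period shift dominates (2.02 vs 1.61).
H > Bi: the two effects oppose for this pair; the down-group effect wins (2.20 vs 2.02).
S > H: period and group pull opposite ways; the across-period shift dominates (2.58 vs 2.20).
N > S: period and group pull opposite ways; the down-group shift dominates (3.04 vs 2.58).
For reference (Pauling): H 2.20, N 3.04, Al 1.61, S 2.58, Bi 2.02.
So from lowest to highest: Al < Bi < H < S < N.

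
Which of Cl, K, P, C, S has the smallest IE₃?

The third ionization energy removes an electron from the +2 ion. For each element: Cl²⁺ still has 5 valence electrons; K²⁺ is already 1 electron into the core; P²⁺ still has 3 valence electrons; C²⁺ still has 2 valence electrons; S²⁺ still has 4 valence electrons.
Usually core removal costs more than valence removal, but here the competition is close: a tightly held n=2 valence electron can cost more to remove than an n=3 core electron, so the actual values have to decide it.
Valence configurations: Cl²⁺ [Ne]3s²3p³, P²⁺ [Ne]3s²3p¹, C²⁺ [He]2s², S²⁺ [Ne]3s²3p².
Approximate IE_3 values (kJ/mol): Cl 3822, K 4420, P 2914, C 4620, S 3357.
Overall IE_3 order: P < S < Cl < K < C.

P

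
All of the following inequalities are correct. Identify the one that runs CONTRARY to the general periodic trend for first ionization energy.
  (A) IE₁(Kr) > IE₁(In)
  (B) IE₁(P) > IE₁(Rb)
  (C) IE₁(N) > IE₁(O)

(C)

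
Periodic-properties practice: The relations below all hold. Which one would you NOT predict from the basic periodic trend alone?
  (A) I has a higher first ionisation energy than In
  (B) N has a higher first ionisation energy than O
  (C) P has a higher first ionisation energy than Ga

The general trend: first ionisation energy increases across a period and decreases down a group.
(A) I (period 5, group 17) vs In (period 5, group 13): the stated order agrees with the simple trend.
(B) N (period 2, group 15) vs O (period 2, group 16): the stated order contradicts the simple trend.
(C) P (period 3, group 15) vs Ga (period 4, group 13): the stated order agrees with the simple trend.
The exception is (B): pairing an electron in O's 2p⁴ costs repulsion energy, so O ionizes more easily than half-filled N (2p³).

(B)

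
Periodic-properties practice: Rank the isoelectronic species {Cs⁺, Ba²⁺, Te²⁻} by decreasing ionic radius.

All of these have 54 electrons, so size is governed by nuclear charge alone: the more protons, the stronger the pull on the same electron cloud, and the smaller the ion.
Nuclear charges: Ba²⁺ (Z=56), Cs⁺ (Z=55), Te²⁻ (Z=52).
Largest to smallest: Te²⁻ > Cs⁺ > Ba²⁺.

Te²⁻ > Cs⁺ > Ba²⁺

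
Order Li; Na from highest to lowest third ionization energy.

The third ionization energy removes an electron from the +2 ion. For each element: Li²⁺ is already 1 electron into the core; Na²⁺ is already 1 electron into the core.
All of these are removing an electron from a noble-gas core or deeper; the smaller core (lower principal quantum number) is held far more tightly, and within a period the higher nuclear charge binds the same core more tightly.
Approximate IE_3 values (kJ/mol): Li 11815, Na 6910.
Overall IE_3 order: Na < Li.

Li > Na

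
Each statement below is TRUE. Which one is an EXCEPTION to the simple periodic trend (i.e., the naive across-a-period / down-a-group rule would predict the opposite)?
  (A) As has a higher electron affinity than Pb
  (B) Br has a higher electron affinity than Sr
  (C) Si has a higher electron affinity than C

(C)

The general trend: electron affinity increases across a period and decreases down a group.
(A) As (period 4, group 15) vs Pb (period 6, group 14): the stated order agrees with the simple trend.
(B) Br (period 4, group 17) vs Sr (period 5, group 2): the stated order agrees with the simple trend.
(C) Si (period 3, group 14) vs C (period 2, group 14): the stated order contradicts the simple trend.
The exception is (C): Si's larger, more diffuse 3p orbitals accept an added electron slightly more readily than C's compact 2p.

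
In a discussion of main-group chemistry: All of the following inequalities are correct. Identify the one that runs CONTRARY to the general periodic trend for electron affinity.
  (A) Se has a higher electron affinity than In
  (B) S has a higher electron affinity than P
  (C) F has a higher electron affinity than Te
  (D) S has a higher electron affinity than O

(D)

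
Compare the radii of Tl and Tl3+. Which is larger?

Forming Tl3+ removes 3 electrons from Tl. Fewer electrons for the same nuclear charge means less shielding and a higher Z_eff on the remaining electrons, and for main-group metals the entire outer shell is lost.
A cation is smaller than its parent atom: Tl3+ < Tl.

Tl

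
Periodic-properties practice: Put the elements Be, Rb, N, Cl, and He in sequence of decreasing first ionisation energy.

He > N > Cl > Be > Rb

Across a period the outer electron is held more tightly (higher IE₁); down a group it sits in a higher shell, more shielded, and comes off more easily.
Here both period and group differ, so the two effects have to be weighed against each other.
Be > Rb: both effects reinforce here, so Be is clearly the higher of the two.
Cl > Be: period and group pull opposite ways; the across-period shift dominates (1251 vs 900 kJ/mol).
N > Cl: the two effects oppose for this pair; the down-group effect wins (1402 vs 1251 kJ/mol).
He > N: relative to N, both the across-period and down-group shifts push He's first ionization energy up.
Tabulated first ionization energy (kJ/mol): He 2372, Be 900, N 1402, Cl 1251, Rb 403.
So from highest to lowest: He > N > Cl > Be > Rb.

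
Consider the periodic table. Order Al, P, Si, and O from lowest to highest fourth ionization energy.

Consider each +3 ion: Al³⁺ is the bare [Ne] core; P³⁺ still has 2 valence electrons; Si³⁺ still has 1 valence electron; O³⁺ still has 3 valence electrons.
Pulling an electron out of a noble-gas core costs far more than removing a remaining valence electron, so Al sits at the high end of IE_4.
Valence configurations: P³⁺ [Ne]3s², Si³⁺ [Ne]3s¹, O³⁺ [He]2s²2p¹.
Tabulated IE_4 (kJ/mol): Al 11577, P 4964, Si 4356, O 7469.
Overall IE_4 order: Si < P < O < Al.

Si, P, O, Al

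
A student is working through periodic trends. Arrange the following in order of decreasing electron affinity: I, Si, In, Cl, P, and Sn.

Cl > I > Si > Sn > P > In

Atoms with high Z_eff and room in the valence shell (especially the halogens) have the most exothermic electron affinities.
These span different periods and groups, so the two trends combine.
P > In: relative to In, both the across-period and down-group shifts push P's electron affinity up.
Sn > P: this pair runs against the simple trend — see the exception note.
Si > Sn: they share group 14; the group trend gives Si the larger value.
I > Si: the two effects oppose for this pair; the across-period effect wins (295 vs 134 kJ/mol).
Cl > I: Cl sits above I in group 17, so the down-group effect alone puts Cl higher.
Note the exception: Sn has a higher electron affinity than P, contrary to the simple trend — adding an electron to P's half-filled np³ subshell costs electron-pairing energy.
Note the exception: Si has a higher electron affinity than P, contrary to the simple trend — adding an electron to P's half-filled 3p³ is unfavourable, so Si (3p²) has the more exothermic EA.
For reference (kJ/mol): Si 134, P 72, Cl 349, In 29, Sn 107, I 295.
So from highest to lowest: Cl > I > Si > Sn > P > In.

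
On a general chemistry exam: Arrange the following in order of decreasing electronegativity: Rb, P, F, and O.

Smaller atoms with higher effective nuclear charge are more electronegative.
Here both period and group differ, so the two effects have to be weighed against each other.
P > Rb: both effects reinforce here, so P is clearly the higher of the two.
O > P: both effects reinforce here, so O is clearly the higher of the two.
F > O: both are in period 2; the period trend gives F the larger value.
Tabulated electronegativity (Pauling): O 3.44, F 3.98, P 2.19, Rb 0.82.
So from highest to lowest: F > O > P > Rb.

F, O, P, Rb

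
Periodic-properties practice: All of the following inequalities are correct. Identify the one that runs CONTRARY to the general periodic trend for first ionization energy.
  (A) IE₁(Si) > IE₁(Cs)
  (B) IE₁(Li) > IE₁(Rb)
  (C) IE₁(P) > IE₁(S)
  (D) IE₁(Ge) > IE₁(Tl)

(C)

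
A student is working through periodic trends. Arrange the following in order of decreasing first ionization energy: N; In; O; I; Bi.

Removing the outermost electron gets harder across a period and easier down a group.
Neither a single period nor a single group — weigh both effects.
Bi > In: the two effects oppose for this pair; the across-period effect wins (703 vs 558 kJ/mol).
I > Bi: both effects reinforce here, so I is clearly the higher of the two.
O > I: the two effects oppose for this pair; the down-group effect wins (1314 vs 1008 kJ/mol).
N > O: this pair runs against the simple trend — see the exception note.
Note the exception: N has a higher first ionization energy than O, contrary to the simple trend — pairing an electron in O's 2p⁴ costs repulsion energy, so O ionizes more easily than half-filled N (2p³).
Tabulated first ionization energy (kJ/mol): N 1402, O 1314, In 558, I 1008, Bi 703.
So from highest to lowest: N > O > I > Bi > In.

N > O > I > Bi > In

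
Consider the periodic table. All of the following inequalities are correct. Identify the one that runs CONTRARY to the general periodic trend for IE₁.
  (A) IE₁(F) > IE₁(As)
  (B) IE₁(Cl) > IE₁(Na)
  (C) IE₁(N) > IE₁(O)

The general trend: IE₁ increases across a period and decreases down a group.
(A) F (period 2, group 17) vs As (period 4, group 15): the stated order agrees with the simple trend.
(B) Cl (period 3, group 17) vs Na (period 3, group 1): the stated order agrees with the simple trend.
(C) N (period 2, group 15) vs O (period 2, group 16): the stated order contradicts the simple trend.
The exception is (C): pairing an electron in O's 2p⁴ costs repulsion energy, so O ionizes more easily than half-filled N (2p³).

(C)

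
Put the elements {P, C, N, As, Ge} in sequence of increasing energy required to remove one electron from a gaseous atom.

C is in period 2, group 14; N is in period 2, group 15; P is in period 3, group 15; Ge is in period 4, group 14; As is in period 4, group 15.
Removing the outermost electron gets harder across a period and easier down a group.
Here both period and group differ, so the two effects have to be weighed against each other.
As > Ge: both are in period 4; the period trend gives As the larger value.
P > As: P sits above As in group 15, so the down-group effect alone puts P higher.
C > P: the two effects oppose for this pair; the down-group effect wins (1086 vs 1012 kJ/mol).
N > C: N lies to the right of C in period 2, so the across-period effect alone puts N higher.
Tabulated first ionization energy (kJ/mol): C 1086, N 1402, P 1012, Ge 762, As 947.
So from lowest to highest: Ge < As < P < C < N.

Ge, As, P, C, N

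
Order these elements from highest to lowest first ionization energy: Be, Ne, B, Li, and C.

Ne, C, Be, B, Li

Li is in period 2, group 1; Be is in period 2, group 2; B is in period 2, group 13; C is in period 2, group 14; Ne is in period 2, group 18.
Removing the outermost electron gets harder across a period and easier down a group.
All lie in period 2; the across-period trend (first ionization energy increases left to right) applies, with the exception below.
Note the exception: Be has a higher first ionization energy than B, contrary to the simple trend — removing B's lone 2p electron is easier than breaking Be's filled 2s².
Tabulated first ionization energy (kJ/mol): Li 520, Be 900, B 801, C 1086, Ne 2081.
So from highest to lowest: Ne > C > Be > B > Li.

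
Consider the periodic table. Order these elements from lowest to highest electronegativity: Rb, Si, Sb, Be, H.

H is in period 1, group 1; Be is in period 2, group 2; Si is in period 3, group 14; Rb is in period 5, group 1; Sb is in period 5, group 15.
Electronegativity increases across a period and decreases down a group, tracking effective nuclear charge and atomic size.
These span different periods and groups, so the two trends combine.
Be > Rb: relative to Rb, both the across-period and down-group shifts push Be's electronegativity up.
Si > Be: period and group pull opposite ways; the across-period shift dominates (1.90 vs 1.57).
Sb > Si: the two effects oppose for this pair; the across-period effect wins (2.05 vs 1.90).
H > Sb: period and group pull opposite ways; the down-group shift dominates (2.20 vs 2.05).
Tabulated electronegativity (Pauling): H 2.20, Be 1.57, Si 1.90, Rb 0.82, Sb 2.05.
So from lowest to highest: Rb < Be < Si < Sb < H.

Rb < Be < Si < Sb < H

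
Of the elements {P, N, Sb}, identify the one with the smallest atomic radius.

N

Moving right in a period, electrons are added to the same shell under a stronger nuclear pull, so atoms get smaller; moving down, a new shell is opened and atoms get larger.
All are in group 15, so atomic radius increases down the group.
The smallest atomic radius among these belongs to N.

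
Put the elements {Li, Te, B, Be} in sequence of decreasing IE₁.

Across a period the outer electron is held more tightly (higher IE₁); down a group it sits in a higher shell, more shielded, and comes off more easily.
Here both period and group differ, so the two effects have to be weighed against each other.
B > Li: both are in period 2; the period trend gives B the larger value.
Te > B: the two effects oppose for this pair; the across-period effect wins (869 vs 801 kJ/mol).
Be > Te: the two effects oppose for this pair; the down-group effect wins (900 vs 869 kJ/mol).
Note the exception: Be has a higher first ionization energy than B, contrary to the simple trend — removing B's lone 2p electron is easier than breaking Be's filled 2s².
For reference (kJ/mol): Li 520, Be 900, B 801, Te 869.
So from highest to lowest: Be > Te > B > Li.

Be, Te, B, Li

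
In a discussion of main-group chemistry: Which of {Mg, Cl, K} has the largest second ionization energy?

K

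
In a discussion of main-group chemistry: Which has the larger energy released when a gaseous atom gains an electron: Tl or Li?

EA tends to increase across a period and decrease down a group, though the pattern is less regular than for IE or radius.
Here both period and group differ, so the two effects have to be weighed against each other.
Li > Tl: the two effects oppose for this pair; the down-group effect wins (60 vs 19 kJ/mol).
Approximate values (kJ/mol): Li 60, Tl 19.
So Li has the larger energy released when a gaseous atom gains an electron (Li > Tl).

Li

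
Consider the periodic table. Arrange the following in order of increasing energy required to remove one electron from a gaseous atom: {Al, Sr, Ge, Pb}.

Sr, Al, Pb, Ge

Al is in period 3, group 13; Ge is in period 4, group 14; Sr is in period 5, group 2; Pb is in period 6, group 14.
First ionization energy rises across a period (greater Z_eff holds electrons more tightly) and falls down a group (valence electrons are farther from the nucleus).
Neither a single period nor a single group — weigh both effects.
Al > Sr: relative to Sr, both the across-period and down-group shifts push Al's first ionization energy up.
Pb > Al: the two effects oppose for this pair; the across-period effect wins (716 vs 578 kJ/mol).
Ge > Pb: Ge sits above Pb in group 14, so the down-group effect alone puts Ge higher.
For reference (kJ/mol): Al 578, Ge 762, Sr 550, Pb 716.
So from lowest to highest: Sr < Al < Pb < Ge.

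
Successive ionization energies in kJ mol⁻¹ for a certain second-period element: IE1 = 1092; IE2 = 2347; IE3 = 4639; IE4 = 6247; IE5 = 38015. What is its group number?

Group 14

Look for the largest jump between consecutive ionization energies: IE5/IE4 ≈ 6.1, far larger than any earlier ratio.
That jump marks the point where a core electron is being removed. So the atom has 4 valence electrons.
A main-group element with 4 valence electrons is in group 14.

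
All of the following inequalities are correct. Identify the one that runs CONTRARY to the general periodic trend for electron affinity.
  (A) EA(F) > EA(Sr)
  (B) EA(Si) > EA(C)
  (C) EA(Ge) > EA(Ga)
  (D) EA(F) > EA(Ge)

The general trend: electron affinity increases across a period and decreases down a group.
(A) F (period 2, group 17) vs Sr (period 5, group 2): the stated order agrees with the simple trend.
(B) Si (period 3, group 14) vs C (period 2, group 14): the stated order contradicts the simple trend.
(C) Ge (period 4, group 14) vs Ga (period 4, group 13): the stated order agrees with the simple trend.
(D) F (period 2, group 17) vs Ge (period 4, group 14): the stated order agrees with the simple trend.
The exception is (B): Si's larger, more diffuse 3p orbitals accept an added electron slightly more readily than C's compact 2p.

(B)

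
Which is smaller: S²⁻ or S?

S

Forming S²⁻ adds 2 electrons to S. More electron–electron repulsion in the same shell, with unchanged nuclear charge, lets the cloud expand.
An anion is larger than its parent atom: S²⁻ > S.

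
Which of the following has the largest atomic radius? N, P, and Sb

Sb

N is in period 2, group 15; P is in period 3, group 15; Sb is in period 5, group 15.
Atomic radius shrinks across a period as nuclear charge pulls the same shell inward, and grows down a group as new shells are added.
All are in group 15, so atomic radius increases down the group.
The largest atomic radius among these belongs to Sb.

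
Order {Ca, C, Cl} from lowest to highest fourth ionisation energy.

Cl < C < Ca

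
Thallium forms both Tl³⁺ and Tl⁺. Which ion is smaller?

Tl³⁺

Both ions have Z = 81 protons, but Tl³⁺ has lost more electrons, so its remaining electrons feel a larger effective nuclear charge per electron and are pulled in more tightly.
Higher positive charge → smaller ion, so Tl⁺ > Tl³⁺.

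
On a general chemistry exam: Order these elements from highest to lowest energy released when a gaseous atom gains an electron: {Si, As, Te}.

Te > Si > As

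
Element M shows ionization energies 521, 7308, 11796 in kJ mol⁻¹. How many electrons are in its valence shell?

1

Look for the largest jump between consecutive ionization energies: IE2/IE1 ≈ 14.0, far larger than any earlier ratio.
That jump marks the point where a core electron is being removed. So the atom has 1 valence electron.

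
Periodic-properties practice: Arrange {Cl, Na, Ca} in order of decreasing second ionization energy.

Na > Cl > Ca

Consider each +1 ion: Cl⁺ still has 6 valence electrons; Na⁺ is the bare [Ne] core; Ca⁺ still has 1 valence electron.
Core electrons are held far more tightly than valence electrons, so Na tops the IE_2 order.
Valence configurations: Cl⁺ [Ne]3s²3p⁴, Ca⁺ [Ar]4s¹.
Approximate IE_2 values (kJ/mol): Cl 2298, Na 4562, Ca 1145.
Overall IE_2 order: Ca < Cl < Na.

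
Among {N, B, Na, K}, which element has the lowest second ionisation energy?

The second ionization energy removes an electron from the +1 ion. For each element: N⁺ still has 4 valence electrons; B⁺ still has 2 valence electrons; Na⁺ is the bare [Ne] core; K⁺ is the bare [Ar] core.
Pulling an electron out of a noble-gas core costs far more than removing a remaining valence electron, so K and Na sit at the high end of IE_2.
Valence configurations: N⁺ [He]2s²2p², B⁺ [He]2s².
The numbers (kJ/mol): N 2856, B 2427, Na 4562, K 3052.
So the second ionization energies run B < N < K < Na.

B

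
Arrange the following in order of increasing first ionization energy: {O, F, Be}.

IE₁ increases left→right with effective nuclear charge and decreases top→bottom as the valence shell moves farther out.
All lie in period 2, so first ionization energy increases left to right.
So from lowest to highest: Be < O < F.

Be < O < F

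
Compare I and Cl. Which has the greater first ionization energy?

First ionization energy rises across a period (greater Z_eff holds electrons more tightly) and falls down a group (valence electrons are farther from the nucleus).
All are in group 17, so first ionization energy increases up the group.
So Cl has the greater first ionization energy (Cl > I).

Cl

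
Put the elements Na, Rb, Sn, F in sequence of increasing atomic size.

Moving right in a period, electrons are added to the same shell under a stronger nuclear pull, so atoms get smaller; moving down, a new shell is opened and atoms get larger.
Neither a single period nor a single group — weigh both effects.
Sn > F: relative to F, both the across-period and down-group shifts push Sn's atomic radius up.
Na > Sn: the two effects oppose for this pair; the across-period effect wins (155 vs 140 pm).
Rb > Na: they share group 1; the group trend gives Rb the larger value.
Approximate values (pm): F 64, Na 155, Rb 210, Sn 140.
So from smallest to largest: F < Sn < Na < Rb.

F < Sn < Na < Rb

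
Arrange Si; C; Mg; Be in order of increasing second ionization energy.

The second ionization energy removes an electron from the +1 ion. For each element: Si⁺ still has 3 valence electrons; C⁺ still has 3 valence electrons; Mg⁺ still has 1 valence electron; Be⁺ still has 1 valence electron.
All are still removing valence electrons, so compare the +1 ions as you would atoms: IE_2 generally rises across a period (higher Z_eff) and falls down a group (larger shell), subject to the usual subshell exceptions.
Valence configurations: Si⁺ [Ne]3s²3p¹, C⁺ [He]2s²2p¹, Mg⁺ [Ne]3s¹, Be⁺ [He]2s¹.
The numbers (kJ/mol): Si 1577, C 2353, Mg 1451, Be 1757.
So the second ionization energies run Mg < Si < Be < C.

Mg, Si, Be, C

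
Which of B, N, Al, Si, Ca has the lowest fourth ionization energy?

Consider each +3 ion: B³⁺ is the bare [He] core; N³⁺ still has 2 valence electrons; Al³⁺ is the bare [Ne] core; Si³⁺ still has 1 valence electron; Ca³⁺ is already 1 electron into the core.
Usually core removal costs more than valence removal, but here the competition is close: a tightly held n=2 valence electron can cost more to remove than an n=3 core electron, so the actual values have to decide it.
Valence configurations: N³⁺ [He]2s², Si³⁺ [Ne]3s¹.
Tabulated IE_4 (kJ/mol): B 25026, N 7475, Al 11577, Si 4356, Ca 6491.
So the fourth ionization energies run Si < Ca < N < Al < B.

Si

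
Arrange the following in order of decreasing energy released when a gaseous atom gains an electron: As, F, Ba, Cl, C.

C is in period 2, group 14; F is in period 2, group 17; Cl is in period 3, group 17; As is in period 4, group 15; Ba is in period 6, group 2.
Atoms with high Z_eff and room in the valence shell (especially the halogens) have the most exothermic electron affinities.
Neither a single period nor a single group — weigh both effects.
As > Ba: relative to Ba, both the across-period and down-group shifts push As's electron affinity up.
C > As: period and group pull opposite ways; the down-group shift dominates (122 vs 78 kJ/mol).
F > C: both are in period 2; the period trend gives F the larger value.
Cl > F: this pair runs against the simple trend — see the exception note.
Note the exception: Cl has a higher electron affinity than F, contrary to the simple trend — F's small 2p subshell makes the incoming electron feel strong e⁻–e⁻ repulsion, so Cl actually releases more energy on gaining an electron.
For reference (kJ/mol): C 122, F 328, Cl 349, As 78, Ba 14.
So from highest to lowest: Cl > F > C > As > Ba.

Cl > F > C > As > Ba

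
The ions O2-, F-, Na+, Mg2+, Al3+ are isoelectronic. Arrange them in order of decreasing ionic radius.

O2-, F-, Na+, Mg2+, Al3+

All of these have 10 electrons, so size is governed by nuclear charge alone: the more protons, the stronger the pull on the same electron cloud, and the smaller the ion.
Nuclear charges: Al3+ (Z=13), Mg2+ (Z=12), Na+ (Z=11), F- (Z=9), O2- (Z=8).
Largest to smallest: O2- > F- > Na+ > Mg2+ > Al3+.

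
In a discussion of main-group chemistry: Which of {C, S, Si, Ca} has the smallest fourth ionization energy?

IE_4 is the cost of taking one more electron from the +3 cation: C³⁺ still has 1 valence electron; S³⁺ still has 3 valence electrons; Si³⁺ still has 1 valence electron; Ca³⁺ is already 1 electron into the core.
Pulling an electron out of a noble-gas core costs far more than removing a remaining valence electron, so Ca sits at the high end of IE_4.
Valence configurations: C³⁺ [He]2s¹, S³⁺ [Ne]3s²3p¹, Si³⁺ [Ne]3s¹.
Tabulated IE_4 (kJ/mol): C 6223, S 4556, Si 4356, Ca 6491.
Putting it together, IE_4: Si < S < C < Ca.

Si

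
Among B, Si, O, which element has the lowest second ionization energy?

Si

IE_2 is the cost of taking one more electron from the +1 cation: B⁺ still has 2 valence electrons; Si⁺ still has 3 valence electrons; O⁺ still has 5 valence electrons.
All are still removing valence electrons, so compare the +1 ions as you would atoms: IE_2 generally rises across a period (higher Z_eff) and falls down a group (larger shell), subject to the usual subshell exceptions.
Valence configurations: B⁺ [He]2s², Si⁺ [Ne]3s²3p¹, O⁺ [He]2s²2p³.
The numbers (kJ/mol): B 2427, Si 1577, O 3388.
Overall IE_2 order: Si < B < O.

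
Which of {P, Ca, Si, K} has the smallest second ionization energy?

Ca

The second ionization energy removes an electron from the +1 ion. For each element: P⁺ still has 4 valence electrons; Ca⁺ still has 1 valence electron; Si⁺ still has 3 valence electrons; K⁺ is the bare [Ar] core.
Pulling an electron out of a noble-gas core costs far more than removing a remaining valence electron, so K sits at the high end of IE_2.
Valence configurations: P⁺ [Ne]3s²3p², Ca⁺ [Ar]4s¹, Si⁺ [Ne]3s²3p¹.
Tabulated IE_2 (kJ/mol): P 1907, Ca 1145, Si 1577, K 3052.
Overall IE_2 order: Ca < Si < P < K.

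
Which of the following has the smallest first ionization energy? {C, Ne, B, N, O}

B is in period 2, group 13; C is in period 2, group 14; N is in period 2, group 15; O is in period 2, group 16; Ne is in period 2, group 18.
IE₁ increases left→right with effective nuclear charge and decreases top→bottom as the valence shell moves farther out.
All lie in period 2; the across-period trend (first ionization energy increases left to right) applies, with the exception below.
Note the exception: N has a higher first ionization energy than O, contrary to the simple trend — pairing an electron in O's 2p⁴ costs repulsion energy, so O ionizes more easily than half-filled N (2p³).
For reference (kJ/mol): B 801, C 1086, N 1402, O 1314, Ne 2081.
The smallest first ionization energy among these belongs to B.

B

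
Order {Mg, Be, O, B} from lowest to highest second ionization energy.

Mg < Be < B < O

IE_2 is the cost of taking one more electron from the +1 cation: Mg⁺ still has 1 valence electron; Be⁺ still has 1 valence electron; O⁺ still has 5 valence electrons; B⁺ still has 2 valence electrons.
All are still removing valence electrons, so compare the +1 ions as you would atoms: IE_2 generally rises across a period (higher Z_eff) and falls down a group (larger shell), subject to the usual subshell exceptions.
Valence configurations: Mg⁺ [Ne]3s¹, Be⁺ [He]2s¹, O⁺ [He]2s²2p³, B⁺ [He]2s².
The numbers (kJ/mol): Mg 1451, Be 1757, O 3388, B 2427.
Hence IE_2: Mg < Be < B < O.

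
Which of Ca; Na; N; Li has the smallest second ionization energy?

Ca

The second ionization energy removes an electron from the +1 ion. For each element: Ca⁺ still has 1 valence electron; Na⁺ is the bare [Ne] core; N⁺ still has 4 valence electrons; Li⁺ is the bare [He] core.
Breaking into a closed-shell core is much more expensive than removing a leftover valence electron — Na and Li have the largest IE_2 here.
Valence configurations: Ca⁺ [Ar]4s¹, N⁺ [He]2s²2p².
The numbers (kJ/mol): Ca 1145, Na 4562, N 2856, Li 7298.
So the second ionization energies run Ca < N < Na < Li.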